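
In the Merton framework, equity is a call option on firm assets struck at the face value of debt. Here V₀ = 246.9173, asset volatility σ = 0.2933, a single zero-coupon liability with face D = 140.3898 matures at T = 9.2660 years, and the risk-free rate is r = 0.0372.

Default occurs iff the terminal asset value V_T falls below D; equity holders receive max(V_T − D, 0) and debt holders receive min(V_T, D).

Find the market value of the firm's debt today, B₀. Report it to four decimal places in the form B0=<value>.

d₁ = [ln(V₀/D) + (r + σ²/2)T] / (σ√T)
   = [ln(246.9173/140.3898) + (0.0372 + 0.5·0.2933²)·9.2660] / (0.2933·√9.2660)
   = [0.564631 + 0.743249] / 0.892808 = 1.464905
d₂ = d₁ − σ√T = 1.464905 − 0.892808 = 0.572097
N(d₁) = 0.928527,  N(d₂) = 0.716372,  e^(−rT) = 0.708436
E₀ = V₀·N(d₁) − D·e^(−rT)·N(d₂)
   = 246.9173·0.928527 − 140.3898·0.708436·0.716372 = 158.020929
B₀ = V₀ − E₀ = 246.9173 − 158.020929 = 88.896371

B0=88.8964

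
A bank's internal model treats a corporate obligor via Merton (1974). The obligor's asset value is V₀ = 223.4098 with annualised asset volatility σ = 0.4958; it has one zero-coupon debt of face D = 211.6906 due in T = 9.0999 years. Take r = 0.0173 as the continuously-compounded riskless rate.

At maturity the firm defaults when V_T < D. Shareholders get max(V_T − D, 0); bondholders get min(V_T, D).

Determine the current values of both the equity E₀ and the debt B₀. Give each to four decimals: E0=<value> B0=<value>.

E0=132.4306 B0=90.9792

d₁ = [ln(V₀/D) + (r + σ²/2)T] / (σ√T)
   = [ln(223.4098/211.6906) + (0.0173 + 0.5·0.4958²)·9.0999] / (0.4958·√9.0999)
   = [0.053882 + 1.275886] / 1.495632 = 0.889101
d₂ = d₁ − σ√T = 0.889101 − 1.495632 = -0.606531
N(d₁) = 0.813026,  N(d₂) = 0.272081,  e^(−rT) = 0.854338
E₀ = V₀·N(d₁) − D·e^(−rT)·N(d₂)
   = 223.4098·0.813026 − 211.6906·0.854338·0.272081 = 132.430583
B₀ = V₀ − E₀ = 223.4098 − 132.430583 = 90.979217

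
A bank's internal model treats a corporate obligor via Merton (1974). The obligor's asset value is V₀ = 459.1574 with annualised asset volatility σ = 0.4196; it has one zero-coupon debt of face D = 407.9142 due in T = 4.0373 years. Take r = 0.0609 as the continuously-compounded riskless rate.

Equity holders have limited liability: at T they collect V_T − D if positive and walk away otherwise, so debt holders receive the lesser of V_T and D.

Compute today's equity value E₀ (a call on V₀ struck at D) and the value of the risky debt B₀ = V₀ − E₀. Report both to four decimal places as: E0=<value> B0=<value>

d₁ = [ln(V₀/D) + (r + σ²/2)T] / (σ√T)
   = [ln(459.1574/407.9142) + (0.0609 + 0.5·0.4196²)·4.0373] / (0.4196·√4.0373)
   = [0.118336 + 0.601283] / 0.843104 = 0.853536
d₂ = d₁ − σ√T = 0.853536 − 0.843104 = 0.010433
N(d₁) = 0.803319,  N(d₂) = 0.504162,  e^(−rT) = 0.782023
E₀ = V₀·N(d₁) − D·e^(−rT)·N(d₂)
   = 459.1574·0.803319 − 407.9142·0.782023·0.504162 = 208.023150
B₀ = V₀ − E₀ = 459.1574 − 208.023150 = 251.134250

E0=208.0231 B0=251.1343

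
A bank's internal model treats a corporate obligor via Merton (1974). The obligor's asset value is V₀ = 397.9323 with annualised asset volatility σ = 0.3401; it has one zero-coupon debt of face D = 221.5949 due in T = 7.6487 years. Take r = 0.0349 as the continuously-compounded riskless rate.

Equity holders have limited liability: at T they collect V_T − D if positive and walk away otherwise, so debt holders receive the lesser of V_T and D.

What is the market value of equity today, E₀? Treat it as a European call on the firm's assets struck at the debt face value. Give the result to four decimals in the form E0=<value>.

d₁ = [ln(V₀/D) + (r + σ²/2)T] / (σ√T)
   = [ln(397.9323/221.5949) + (0.0349 + 0.5·0.3401²)·7.6487] / (0.3401·√7.6487)
   = [0.585431 + 0.709295] / 0.940590 = 1.376503
d₂ = d₁ − σ√T = 1.376503 − 0.940590 = 0.435913
N(d₁) = 0.915667,  N(d₂) = 0.668550,  e^(−rT) = 0.765719
E₀ = V₀·N(d₁) − D·e^(−rT)·N(d₂)
   = 397.9323·0.915667 − 221.5949·0.765719·0.668550 = 250.934259

E0=250.9343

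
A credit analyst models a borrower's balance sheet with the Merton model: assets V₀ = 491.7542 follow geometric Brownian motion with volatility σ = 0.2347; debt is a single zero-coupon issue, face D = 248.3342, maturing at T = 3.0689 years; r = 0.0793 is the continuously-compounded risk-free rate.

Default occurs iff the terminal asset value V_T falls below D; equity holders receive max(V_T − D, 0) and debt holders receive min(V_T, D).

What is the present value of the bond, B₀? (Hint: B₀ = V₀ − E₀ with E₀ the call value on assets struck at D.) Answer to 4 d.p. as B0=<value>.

B0=194.1665

d₁ = [ln(V₀/D) + (r + σ²/2)T] / (σ√T)
   = [ln(491.7542/248.3342) + (0.0793 + 0.5·0.2347²)·3.0689] / (0.2347·√3.0689)
   = [0.683204 + 0.327888] / 0.411154 = 2.459155
d₂ = d₁ − σ√T = 2.459155 − 0.411154 = 2.048001
N(d₁) = 0.993037,  N(d₂) = 0.979720,  e^(−rT) = 0.783986
E₀ = V₀·N(d₁) − D·e^(−rT)·N(d₂)
   = 491.7542·0.993037 − 248.3342·0.783986·0.979720 = 297.587717
B₀ = V₀ − E₀ = 491.7542 − 297.587717 = 194.166483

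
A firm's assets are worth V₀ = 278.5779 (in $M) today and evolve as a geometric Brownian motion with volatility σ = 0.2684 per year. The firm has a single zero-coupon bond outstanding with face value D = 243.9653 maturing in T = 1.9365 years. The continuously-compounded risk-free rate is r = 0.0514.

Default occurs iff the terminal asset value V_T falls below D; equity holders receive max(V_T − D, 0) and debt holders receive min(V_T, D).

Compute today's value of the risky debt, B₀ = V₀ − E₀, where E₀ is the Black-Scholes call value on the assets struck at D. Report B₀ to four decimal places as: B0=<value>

d₁ = [ln(V₀/D) + (r + σ²/2)T] / (σ√T)
   = [ln(278.5779/243.9653) + (0.0514 + 0.5·0.2684²)·1.9365] / (0.2684·√1.9365)
   = [0.132672 + 0.169287] / 0.373501 = 0.808457
d₂ = d₁ − σ√T = 0.808457 − 0.373501 = 0.434956
N(d₁) = 0.790586,  N(d₂) = 0.668203,  e^(−rT) = 0.905257
E₀ = V₀·N(d₁) − D·e^(−rT)·N(d₂)
   = 278.5779·0.790586 − 243.9653·0.905257·0.668203 = 72.666314
B₀ = V₀ − E₀ = 278.5779 − 72.666314 = 205.911586

B0=205.9116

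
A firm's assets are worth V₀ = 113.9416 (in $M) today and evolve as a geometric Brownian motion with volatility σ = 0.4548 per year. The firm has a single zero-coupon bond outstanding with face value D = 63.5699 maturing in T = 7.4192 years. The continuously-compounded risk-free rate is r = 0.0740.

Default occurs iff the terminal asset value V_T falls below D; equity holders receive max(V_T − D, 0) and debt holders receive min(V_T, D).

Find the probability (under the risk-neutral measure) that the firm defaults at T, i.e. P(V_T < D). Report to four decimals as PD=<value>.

d₁ = [ln(V₀/D) + (r + σ²/2)T] / (σ√T)
   = [ln(113.9416/63.5699) + (0.0740 + 0.5·0.4548²)·7.4192] / (0.4548·√7.4192)
   = [0.583546 + 1.316326] / 1.238794 = 1.533647
d₂ = d₁ − σ√T = 1.533647 − 1.238794 = 0.294853
risk-neutral PD = N(−d₂) = N(-0.294853) = 0.384053

PD=0.3841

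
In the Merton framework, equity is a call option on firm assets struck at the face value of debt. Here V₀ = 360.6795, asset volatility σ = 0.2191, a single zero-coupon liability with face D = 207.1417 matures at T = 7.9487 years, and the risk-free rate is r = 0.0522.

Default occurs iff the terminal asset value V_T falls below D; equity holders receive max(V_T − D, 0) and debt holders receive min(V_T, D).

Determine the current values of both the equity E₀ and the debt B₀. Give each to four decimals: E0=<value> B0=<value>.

E0=227.1928 B0=133.4867

d₁ = [ln(V₀/D) + (r + σ²/2)T] / (σ√T)
   = [ln(360.6795/207.1417) + (0.0522 + 0.5·0.2191²)·7.9487] / (0.2191·√7.9487)
   = [0.554587 + 0.605710] / 0.617718 = 1.878359
d₂ = d₁ − σ√T = 1.878359 − 0.617718 = 1.260641
N(d₁) = 0.969834,  N(d₂) = 0.896281,  e^(−rT) = 0.660392
E₀ = V₀·N(d₁) − D·e^(−rT)·N(d₂)
   = 360.6795·0.969834 − 207.1417·0.660392·0.896281 = 227.192797
B₀ = V₀ − E₀ = 360.6795 − 227.192797 = 133.486703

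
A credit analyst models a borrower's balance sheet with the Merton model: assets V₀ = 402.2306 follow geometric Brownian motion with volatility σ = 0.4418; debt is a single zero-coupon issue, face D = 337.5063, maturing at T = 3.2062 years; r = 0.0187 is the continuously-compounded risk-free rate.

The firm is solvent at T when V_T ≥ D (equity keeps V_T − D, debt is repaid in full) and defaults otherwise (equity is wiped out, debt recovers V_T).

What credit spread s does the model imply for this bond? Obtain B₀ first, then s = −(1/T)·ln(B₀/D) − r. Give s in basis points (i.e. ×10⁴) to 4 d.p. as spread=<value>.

spread=815.6303

d₁ = [ln(V₀/D) + (r + σ²/2)T] / (σ√T)
   = [ln(402.2306/337.5063) + (0.0187 + 0.5·0.4418²)·3.2062] / (0.4418·√3.2062)
   = [0.175441 + 0.372861] / 0.791081 = 0.693105
d₂ = d₁ − σ√T = 0.693105 − 0.791081 = -0.097976
N(d₁) = 0.755878,  N(d₂) = 0.460975,  e^(−rT) = 0.941806
E₀ = V₀·N(d₁) − D·e^(−rT)·N(d₂)
   = 402.2306·0.755878 − 337.5063·0.941806·0.460975 = 157.509095
B₀ = V₀ − E₀ = 402.2306 − 157.509095 = 244.721505
spread = −(1/T)·ln(B₀/D) − r = −(1/3.2062)·ln(244.721505/337.5063) − 0.0187 = 0.08156303
in basis points: 0.08156303 × 10⁴ = 815.6303 bp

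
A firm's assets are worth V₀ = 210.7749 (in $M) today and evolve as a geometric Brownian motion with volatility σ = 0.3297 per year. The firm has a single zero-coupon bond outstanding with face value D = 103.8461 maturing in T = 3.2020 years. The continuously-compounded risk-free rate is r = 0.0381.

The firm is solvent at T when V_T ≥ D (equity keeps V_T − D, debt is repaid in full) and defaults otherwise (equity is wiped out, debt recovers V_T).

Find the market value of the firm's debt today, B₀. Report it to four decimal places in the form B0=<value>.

d₁ = [ln(V₀/D) + (r + σ²/2)T] / (σ√T)
   = [ln(210.7749/103.8461) + (0.0381 + 0.5·0.3297²)·3.2020] / (0.3297·√3.2020)
   = [0.707881 + 0.296028] / 0.589970 = 1.701628
d₂ = d₁ − σ√T = 1.701628 − 0.589970 = 1.111659
N(d₁) = 0.955587,  N(d₂) = 0.866858,  e^(−rT) = 0.885152
E₀ = V₀·N(d₁) − D·e^(−rT)·N(d₂)
   = 210.7749·0.955587 − 103.8461·0.885152·0.866858 = 121.732692
B₀ = V₀ − E₀ = 210.7749 − 121.732692 = 89.042208

B0=89.0422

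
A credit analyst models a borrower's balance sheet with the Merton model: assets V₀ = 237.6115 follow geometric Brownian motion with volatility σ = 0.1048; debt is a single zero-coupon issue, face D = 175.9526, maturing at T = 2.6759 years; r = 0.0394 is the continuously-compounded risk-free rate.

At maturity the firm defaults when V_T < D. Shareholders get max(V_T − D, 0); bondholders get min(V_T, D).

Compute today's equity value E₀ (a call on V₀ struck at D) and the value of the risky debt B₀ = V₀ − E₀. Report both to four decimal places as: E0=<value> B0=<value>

d₁ = [ln(V₀/D) + (r + σ²/2)T] / (σ√T)
   = [ln(237.6115/175.9526) + (0.0394 + 0.5·0.1048²)·2.6759] / (0.1048·√2.6759)
   = [0.300422 + 0.120125] / 0.171434 = 2.453121
d₂ = d₁ − σ√T = 2.453121 − 0.171434 = 2.281687
N(d₁) = 0.992919,  N(d₂) = 0.988746,  e^(−rT) = 0.899937
E₀ = V₀·N(d₁) − D·e^(−rT)·N(d₂)
   = 237.6115·0.992919 − 175.9526·0.899937·0.988746 = 79.364691
B₀ = V₀ − E₀ = 237.6115 − 79.364691 = 158.246809

E0=79.3647 B0=158.2468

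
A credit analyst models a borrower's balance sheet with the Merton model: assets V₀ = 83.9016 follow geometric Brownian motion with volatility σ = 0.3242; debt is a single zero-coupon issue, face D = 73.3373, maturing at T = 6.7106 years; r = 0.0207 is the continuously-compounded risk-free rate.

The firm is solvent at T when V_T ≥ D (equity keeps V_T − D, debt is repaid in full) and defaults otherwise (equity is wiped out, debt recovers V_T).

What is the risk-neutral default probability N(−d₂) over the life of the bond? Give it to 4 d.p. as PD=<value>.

d₁ = [ln(V₀/D) + (r + σ²/2)T] / (σ√T)
   = [ln(83.9016/73.3373) + (0.0207 + 0.5·0.3242²)·6.7106] / (0.3242·√6.7106)
   = [0.134575 + 0.491570] / 0.839834 = 0.745558
d₂ = d₁ − σ√T = 0.745558 − 0.839834 = -0.094276
risk-neutral PD = N(−d₂) = N(0.094276) = 0.537555

PD=0.5376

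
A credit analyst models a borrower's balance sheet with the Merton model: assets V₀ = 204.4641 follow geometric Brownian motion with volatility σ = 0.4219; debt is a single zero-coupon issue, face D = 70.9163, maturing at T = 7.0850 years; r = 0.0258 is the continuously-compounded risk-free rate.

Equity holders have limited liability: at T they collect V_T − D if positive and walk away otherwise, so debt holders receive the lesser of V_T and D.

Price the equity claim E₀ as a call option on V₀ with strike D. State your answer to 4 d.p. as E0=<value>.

E0=152.9507

d₁ = [ln(V₀/D) + (r + σ²/2)T] / (σ√T)
   = [ln(204.4641/70.9163) + (0.0258 + 0.5·0.4219²)·7.0850] / (0.4219·√7.0850)
   = [1.058892 + 0.813357] / 1.122999 = 1.667186
d₂ = d₁ − σ√T = 1.667186 − 1.122999 = 0.544187
N(d₁) = 0.952261,  N(d₂) = 0.706844,  e^(−rT) = 0.832941
E₀ = V₀·N(d₁) − D·e^(−rT)·N(d₂)
   = 204.4641·0.952261 − 70.9163·0.832941·0.706844 = 152.950663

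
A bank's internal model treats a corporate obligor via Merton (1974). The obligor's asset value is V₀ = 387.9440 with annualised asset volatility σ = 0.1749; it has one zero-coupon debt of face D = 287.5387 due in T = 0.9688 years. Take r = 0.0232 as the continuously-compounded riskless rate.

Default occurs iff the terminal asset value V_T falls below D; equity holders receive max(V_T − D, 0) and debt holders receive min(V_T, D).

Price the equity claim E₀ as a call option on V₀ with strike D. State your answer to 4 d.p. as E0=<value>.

E0=107.4726

d₁ = [ln(V₀/D) + (r + σ²/2)T] / (σ√T)
   = [ln(387.9440/287.5387) + (0.0232 + 0.5·0.1749²)·0.9688] / (0.1749·√0.9688)
   = [0.299504 + 0.037294] / 0.172150 = 1.956420
d₂ = d₁ − σ√T = 1.956420 − 0.172150 = 1.784270
N(d₁) = 0.974792,  N(d₂) = 0.962810,  e^(−rT) = 0.977775
E₀ = V₀·N(d₁) − D·e^(−rT)·N(d₂)
   = 387.9440·0.974792 − 287.5387·0.977775·0.962810 = 107.472610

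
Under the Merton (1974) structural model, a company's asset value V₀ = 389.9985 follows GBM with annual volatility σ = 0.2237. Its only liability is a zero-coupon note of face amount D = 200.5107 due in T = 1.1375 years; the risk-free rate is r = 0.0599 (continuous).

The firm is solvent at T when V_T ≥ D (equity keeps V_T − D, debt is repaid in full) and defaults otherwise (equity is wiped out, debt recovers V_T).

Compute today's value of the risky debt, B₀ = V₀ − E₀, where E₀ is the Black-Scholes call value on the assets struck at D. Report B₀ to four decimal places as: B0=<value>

B0=187.2849

d₁ = [ln(V₀/D) + (r + σ²/2)T] / (σ√T)
   = [ln(389.9985/200.5107) + (0.0599 + 0.5·0.2237²)·1.1375] / (0.2237·√1.1375)
   = [0.665275 + 0.096597] / 0.238584 = 3.193308
d₂ = d₁ − σ√T = 3.193308 − 0.238584 = 2.954723
N(d₁) = 0.999297,  N(d₂) = 0.998435,  e^(−rT) = 0.934133
E₀ = V₀·N(d₁) − D·e^(−rT)·N(d₂)
   = 389.9985·0.999297 − 200.5107·0.934133·0.998435 = 202.713611
B₀ = V₀ − E₀ = 389.9985 − 202.713611 = 187.284889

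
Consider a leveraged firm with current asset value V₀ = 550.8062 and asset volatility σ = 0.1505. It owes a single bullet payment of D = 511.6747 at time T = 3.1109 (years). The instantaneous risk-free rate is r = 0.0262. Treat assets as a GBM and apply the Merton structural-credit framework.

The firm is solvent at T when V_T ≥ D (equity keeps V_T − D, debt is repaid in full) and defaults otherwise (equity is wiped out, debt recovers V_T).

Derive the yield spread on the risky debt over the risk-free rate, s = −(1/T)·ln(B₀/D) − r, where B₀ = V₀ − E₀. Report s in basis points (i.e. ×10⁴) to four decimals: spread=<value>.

spread=162.7556

d₁ = [ln(V₀/D) + (r + σ²/2)T] / (σ√T)
   = [ln(550.8062/511.6747) + (0.0262 + 0.5·0.1505²)·3.1109] / (0.1505·√3.1109)
   = [0.073694 + 0.116737] / 0.265448 = 0.717394
d₂ = d₁ − σ√T = 0.717394 − 0.265448 = 0.451946
N(d₁) = 0.763435,  N(d₂) = 0.674346,  e^(−rT) = 0.921728
E₀ = V₀·N(d₁) − D·e^(−rT)·N(d₂)
   = 550.8062·0.763435 − 511.6747·0.921728·0.674346 = 102.466216
B₀ = V₀ − E₀ = 550.8062 − 102.466216 = 448.339984
spread = −(1/T)·ln(B₀/D) − r = −(1/3.1109)·ln(448.339984/511.6747) − 0.0262 = 0.01627556
in basis points: 0.01627556 × 10⁴ = 162.7556 bp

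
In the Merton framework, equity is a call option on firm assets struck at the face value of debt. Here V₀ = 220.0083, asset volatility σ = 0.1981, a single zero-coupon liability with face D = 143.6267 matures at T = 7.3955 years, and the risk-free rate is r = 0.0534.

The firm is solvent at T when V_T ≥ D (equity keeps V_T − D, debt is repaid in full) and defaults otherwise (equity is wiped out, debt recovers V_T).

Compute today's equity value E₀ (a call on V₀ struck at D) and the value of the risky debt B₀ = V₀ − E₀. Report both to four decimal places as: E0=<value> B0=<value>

E0=125.3628 B0=94.6455

d₁ = [ln(V₀/D) + (r + σ²/2)T] / (σ√T)
   = [ln(220.0083/143.6267) + (0.0534 + 0.5·0.1981²)·7.3955] / (0.1981·√7.3955)
   = [0.426448 + 0.540033] / 0.538726 = 1.794010
d₂ = d₁ − σ√T = 1.794010 − 0.538726 = 1.255283
N(d₁) = 0.963594,  N(d₂) = 0.895312,  e^(−rT) = 0.673734
E₀ = V₀·N(d₁) − D·e^(−rT)·N(d₂)
   = 220.0083·0.963594 − 143.6267·0.673734·0.895312 = 125.362766
B₀ = V₀ − E₀ = 220.0083 − 125.362766 = 94.645534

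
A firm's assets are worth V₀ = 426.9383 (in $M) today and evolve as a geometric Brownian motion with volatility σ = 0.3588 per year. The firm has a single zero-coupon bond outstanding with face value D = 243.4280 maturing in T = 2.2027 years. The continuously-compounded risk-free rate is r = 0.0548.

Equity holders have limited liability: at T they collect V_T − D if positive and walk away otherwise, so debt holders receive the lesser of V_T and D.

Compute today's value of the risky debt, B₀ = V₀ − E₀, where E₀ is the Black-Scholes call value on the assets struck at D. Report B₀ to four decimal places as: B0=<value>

B0=208.2837

d₁ = [ln(V₀/D) + (r + σ²/2)T] / (σ√T)
   = [ln(426.9383/243.4280) + (0.0548 + 0.5·0.3588²)·2.2027] / (0.3588·√2.2027)
   = [0.561818 + 0.262493] / 0.532513 = 1.547965
d₂ = d₁ − σ√T = 1.547965 − 0.532513 = 1.015452
N(d₁) = 0.939185,  N(d₂) = 0.845055,  e^(−rT) = 0.886293
E₀ = V₀·N(d₁) − D·e^(−rT)·N(d₂)
   = 426.9383·0.939185 − 243.4280·0.886293·0.845055 = 218.654606
B₀ = V₀ − E₀ = 426.9383 − 218.654606 = 208.283694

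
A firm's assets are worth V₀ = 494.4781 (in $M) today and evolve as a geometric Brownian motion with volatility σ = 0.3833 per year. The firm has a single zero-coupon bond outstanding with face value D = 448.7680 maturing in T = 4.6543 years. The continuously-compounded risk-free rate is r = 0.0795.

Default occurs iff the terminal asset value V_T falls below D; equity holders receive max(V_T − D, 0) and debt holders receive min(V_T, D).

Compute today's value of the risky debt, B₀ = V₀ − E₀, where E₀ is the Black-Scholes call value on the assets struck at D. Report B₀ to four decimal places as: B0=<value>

B0=254.7113

d₁ = [ln(V₀/D) + (r + σ²/2)T] / (σ√T)
   = [ln(494.4781/448.7680) + (0.0795 + 0.5·0.3833²)·4.6543] / (0.3833·√4.6543)
   = [0.096997 + 0.711919] / 0.826925 = 0.978222
d₂ = d₁ − σ√T = 0.978222 − 0.826925 = 0.151297
N(d₁) = 0.836018,  N(d₂) = 0.560129,  e^(−rT) = 0.690723
E₀ = V₀·N(d₁) − D·e^(−rT)·N(d₂)
   = 494.4781·0.836018 − 448.7680·0.690723·0.560129 = 239.766783
B₀ = V₀ − E₀ = 494.4781 − 239.766783 = 254.711317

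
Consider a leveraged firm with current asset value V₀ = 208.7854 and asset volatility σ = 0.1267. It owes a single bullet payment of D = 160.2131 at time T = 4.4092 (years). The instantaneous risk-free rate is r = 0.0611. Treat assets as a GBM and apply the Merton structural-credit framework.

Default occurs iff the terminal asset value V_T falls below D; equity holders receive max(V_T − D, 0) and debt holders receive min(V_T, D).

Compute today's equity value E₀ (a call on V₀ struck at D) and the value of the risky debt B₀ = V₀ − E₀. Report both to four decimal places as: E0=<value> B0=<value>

E0=86.7599 B0=122.0255

d₁ = [ln(V₀/D) + (r + σ²/2)T] / (σ√T)
   = [ln(208.7854/160.2131) + (0.0611 + 0.5·0.1267²)·4.4092] / (0.1267·√4.4092)
   = [0.264802 + 0.304792] / 0.266046 = 2.140963
d₂ = d₁ − σ√T = 2.140963 − 0.266046 = 1.874917
N(d₁) = 0.983862,  N(d₂) = 0.969598,  e^(−rT) = 0.763836
E₀ = V₀·N(d₁) − D·e^(−rT)·N(d₂)
   = 208.7854·0.983862 − 160.2131·0.763836·0.969598 = 86.759874
B₀ = V₀ − E₀ = 208.7854 − 86.759874 = 122.025526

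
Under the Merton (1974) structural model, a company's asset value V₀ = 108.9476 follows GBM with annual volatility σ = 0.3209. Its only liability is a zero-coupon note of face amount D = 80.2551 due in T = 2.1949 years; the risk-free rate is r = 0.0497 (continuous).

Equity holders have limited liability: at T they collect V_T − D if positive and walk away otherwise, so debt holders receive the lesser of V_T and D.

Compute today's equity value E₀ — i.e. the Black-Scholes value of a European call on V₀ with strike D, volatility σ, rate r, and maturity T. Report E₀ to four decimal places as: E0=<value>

E0=41.3572

d₁ = [ln(V₀/D) + (r + σ²/2)T] / (σ√T)
   = [ln(108.9476/80.2551) + (0.0497 + 0.5·0.3209²)·2.1949] / (0.3209·√2.1949)
   = [0.305657 + 0.222098] / 0.475420 = 1.110083
d₂ = d₁ − σ√T = 1.110083 − 0.475420 = 0.634663
N(d₁) = 0.866518,  N(d₂) = 0.737176,  e^(−rT) = 0.896653
E₀ = V₀·N(d₁) − D·e^(−rT)·N(d₂)
   = 108.9476·0.866518 − 80.2551·0.896653·0.737176 = 41.357201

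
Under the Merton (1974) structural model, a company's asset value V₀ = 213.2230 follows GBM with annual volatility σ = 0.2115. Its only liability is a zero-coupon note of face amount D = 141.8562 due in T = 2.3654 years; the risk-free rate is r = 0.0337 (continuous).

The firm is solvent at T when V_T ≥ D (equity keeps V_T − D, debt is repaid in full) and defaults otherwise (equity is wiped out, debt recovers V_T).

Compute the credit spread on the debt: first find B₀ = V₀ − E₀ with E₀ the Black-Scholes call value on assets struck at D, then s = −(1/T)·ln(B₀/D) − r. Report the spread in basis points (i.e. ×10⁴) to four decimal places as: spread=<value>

spread=51.4886

d₁ = [ln(V₀/D) + (r + σ²/2)T] / (σ√T)
   = [ln(213.2230/141.8562) + (0.0337 + 0.5·0.2115²)·2.3654] / (0.2115·√2.3654)
   = [0.407525 + 0.132619] / 0.325284 = 1.660529
d₂ = d₁ − σ√T = 1.660529 − 0.325284 = 1.335245
N(d₁) = 0.951596,  N(d₂) = 0.909102,  e^(−rT) = 0.923380
E₀ = V₀·N(d₁) − D·e^(−rT)·N(d₂)
   = 213.2230·0.951596 − 141.8562·0.923380·0.909102 = 83.821397
B₀ = V₀ − E₀ = 213.2230 − 83.821397 = 129.401603
spread = −(1/T)·ln(B₀/D) − r = −(1/2.3654)·ln(129.401603/141.8562) − 0.0337 = 0.00514886
in basis points: 0.00514886 × 10⁴ = 51.4886 bp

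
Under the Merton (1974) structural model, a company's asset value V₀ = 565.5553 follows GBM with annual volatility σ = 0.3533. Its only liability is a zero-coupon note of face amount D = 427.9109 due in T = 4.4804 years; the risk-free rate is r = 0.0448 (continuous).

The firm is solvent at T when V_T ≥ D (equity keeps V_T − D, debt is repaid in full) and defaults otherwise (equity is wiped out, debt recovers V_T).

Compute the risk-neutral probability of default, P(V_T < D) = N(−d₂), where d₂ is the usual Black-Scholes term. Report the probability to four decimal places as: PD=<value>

PD=0.3946

d₁ = [ln(V₀/D) + (r + σ²/2)T] / (σ√T)
   = [ln(565.5553/427.9109) + (0.0448 + 0.5·0.3533²)·4.4804] / (0.3533·√4.4804)
   = [0.278893 + 0.480346] / 0.747829 = 1.015258
d₂ = d₁ − σ√T = 1.015258 − 0.747829 = 0.267429
risk-neutral PD = N(−d₂) = N(-0.267429) = 0.394569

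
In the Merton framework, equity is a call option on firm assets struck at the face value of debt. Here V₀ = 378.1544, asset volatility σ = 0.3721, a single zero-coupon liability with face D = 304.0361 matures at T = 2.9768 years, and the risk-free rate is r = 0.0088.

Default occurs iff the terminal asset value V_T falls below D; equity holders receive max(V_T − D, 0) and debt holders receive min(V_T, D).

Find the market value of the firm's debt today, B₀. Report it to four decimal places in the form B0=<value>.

B0=246.4364

d₁ = [ln(V₀/D) + (r + σ²/2)T] / (σ√T)
   = [ln(378.1544/304.0361) + (0.0088 + 0.5·0.3721²)·2.9768] / (0.3721·√2.9768)
   = [0.218156 + 0.232277] / 0.641999 = 0.701611
d₂ = d₁ − σ√T = 0.701611 − 0.641999 = 0.059611
N(d₁) = 0.758539,  N(d₂) = 0.523767,  e^(−rT) = 0.974144
E₀ = V₀·N(d₁) − D·e^(−rT)·N(d₂)
   = 378.1544·0.758539 − 304.0361·0.974144·0.523767 = 131.718019
B₀ = V₀ − E₀ = 378.1544 − 131.718019 = 246.436381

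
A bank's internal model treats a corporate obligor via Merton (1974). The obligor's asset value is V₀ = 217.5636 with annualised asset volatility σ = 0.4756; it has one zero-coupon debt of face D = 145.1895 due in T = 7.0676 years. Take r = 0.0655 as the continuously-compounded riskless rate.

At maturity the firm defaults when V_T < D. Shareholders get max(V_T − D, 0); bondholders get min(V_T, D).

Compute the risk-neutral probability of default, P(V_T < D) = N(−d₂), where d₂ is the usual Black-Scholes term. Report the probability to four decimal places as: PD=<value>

PD=0.4785

d₁ = [ln(V₀/D) + (r + σ²/2)T] / (σ√T)
   = [ln(217.5636/145.1895) + (0.0655 + 0.5·0.4756²)·7.0676] / (0.4756·√7.0676)
   = [0.404451 + 1.262257] / 1.264381 = 1.318201
d₂ = d₁ − σ√T = 1.318201 − 1.264381 = 0.053821
risk-neutral PD = N(−d₂) = N(-0.053821) = 0.478539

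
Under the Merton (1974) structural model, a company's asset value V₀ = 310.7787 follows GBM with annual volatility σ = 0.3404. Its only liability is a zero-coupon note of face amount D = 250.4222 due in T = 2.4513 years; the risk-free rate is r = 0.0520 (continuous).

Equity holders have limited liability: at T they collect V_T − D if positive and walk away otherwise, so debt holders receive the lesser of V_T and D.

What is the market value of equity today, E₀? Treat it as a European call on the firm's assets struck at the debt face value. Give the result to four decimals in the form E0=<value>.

E0=111.7826

d₁ = [ln(V₀/D) + (r + σ²/2)T] / (σ√T)
   = [ln(310.7787/250.4222) + (0.0520 + 0.5·0.3404²)·2.4513] / (0.3404·√2.4513)
   = [0.215933 + 0.269486] / 0.532952 = 0.910813
d₂ = d₁ − σ√T = 0.910813 − 0.532952 = 0.377861
N(d₁) = 0.818803,  N(d₂) = 0.647233,  e^(−rT) = 0.880322
E₀ = V₀·N(d₁) − D·e^(−rT)·N(d₂)
   = 310.7787·0.818803 − 250.4222·0.880322·0.647233 = 111.782588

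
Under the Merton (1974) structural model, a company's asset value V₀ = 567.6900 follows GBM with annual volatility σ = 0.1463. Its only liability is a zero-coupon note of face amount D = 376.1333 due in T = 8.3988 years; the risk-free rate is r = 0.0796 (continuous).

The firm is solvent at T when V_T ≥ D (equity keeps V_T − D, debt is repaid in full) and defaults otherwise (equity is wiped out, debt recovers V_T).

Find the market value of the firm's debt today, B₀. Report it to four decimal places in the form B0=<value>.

B0=192.5132

d₁ = [ln(V₀/D) + (r + σ²/2)T] / (σ√T)
   = [ln(567.6900/376.1333) + (0.0796 + 0.5·0.1463²)·8.3988] / (0.1463·√8.3988)
   = [0.411632 + 0.758427] / 0.423987 = 2.759655
d₂ = d₁ − σ√T = 2.759655 − 0.423987 = 2.335668
N(d₁) = 0.997107,  N(d₂) = 0.990246,  e^(−rT) = 0.512454
E₀ = V₀·N(d₁) − D·e^(−rT)·N(d₂)
   = 567.6900·0.997107 − 376.1333·0.512454·0.990246 = 375.176767
B₀ = V₀ − E₀ = 567.6900 − 375.176767 = 192.513233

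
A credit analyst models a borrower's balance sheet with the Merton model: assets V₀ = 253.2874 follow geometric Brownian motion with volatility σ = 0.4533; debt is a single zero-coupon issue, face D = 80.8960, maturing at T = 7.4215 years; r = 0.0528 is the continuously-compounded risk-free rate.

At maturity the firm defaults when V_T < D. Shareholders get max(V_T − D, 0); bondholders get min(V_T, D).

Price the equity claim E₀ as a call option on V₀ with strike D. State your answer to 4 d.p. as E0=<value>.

d₁ = [ln(V₀/D) + (r + σ²/2)T] / (σ√T)
   = [ln(253.2874/80.8960) + (0.0528 + 0.5·0.4533²)·7.4215] / (0.4533·√7.4215)
   = [1.141360 + 1.154343] / 1.234899 = 1.859021
d₂ = d₁ − σ√T = 1.859021 − 1.234899 = 0.624122
N(d₁) = 0.968488,  N(d₂) = 0.733726,  e^(−rT) = 0.675802
E₀ = V₀·N(d₁) − D·e^(−rT)·N(d₂)
   = 253.2874·0.968488 − 80.8960·0.675802·0.733726 = 205.193216

E0=205.1932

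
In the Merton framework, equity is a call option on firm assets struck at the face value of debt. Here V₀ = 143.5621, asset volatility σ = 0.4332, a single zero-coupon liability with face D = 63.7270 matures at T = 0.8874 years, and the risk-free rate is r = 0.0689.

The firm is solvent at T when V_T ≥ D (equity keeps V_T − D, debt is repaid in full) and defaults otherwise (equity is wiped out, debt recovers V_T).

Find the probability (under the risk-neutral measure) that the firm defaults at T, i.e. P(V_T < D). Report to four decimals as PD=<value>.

d₁ = [ln(V₀/D) + (r + σ²/2)T] / (σ√T)
   = [ln(143.5621/63.7270) + (0.0689 + 0.5·0.4332²)·0.8874] / (0.4332·√0.8874)
   = [0.812159 + 0.144408] / 0.408083 = 2.344052
d₂ = d₁ − σ√T = 2.344052 − 0.408083 = 1.935969
risk-neutral PD = N(−d₂) = N(-1.935969) = 0.026436

PD=0.0264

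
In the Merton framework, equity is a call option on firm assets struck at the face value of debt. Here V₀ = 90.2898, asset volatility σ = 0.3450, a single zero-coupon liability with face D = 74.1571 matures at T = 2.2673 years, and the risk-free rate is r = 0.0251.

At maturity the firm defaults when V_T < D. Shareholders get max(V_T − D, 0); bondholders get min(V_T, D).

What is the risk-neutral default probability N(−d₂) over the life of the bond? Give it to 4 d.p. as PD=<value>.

d₁ = [ln(V₀/D) + (r + σ²/2)T] / (σ√T)
   = [ln(90.2898/74.1571) + (0.0251 + 0.5·0.3450²)·2.2673] / (0.3450·√2.2673)
   = [0.196839 + 0.191842] / 0.519486 = 0.748203
d₂ = d₁ − σ√T = 0.748203 − 0.519486 = 0.228717
risk-neutral PD = N(−d₂) = N(-0.228717) = 0.409544

PD=0.4095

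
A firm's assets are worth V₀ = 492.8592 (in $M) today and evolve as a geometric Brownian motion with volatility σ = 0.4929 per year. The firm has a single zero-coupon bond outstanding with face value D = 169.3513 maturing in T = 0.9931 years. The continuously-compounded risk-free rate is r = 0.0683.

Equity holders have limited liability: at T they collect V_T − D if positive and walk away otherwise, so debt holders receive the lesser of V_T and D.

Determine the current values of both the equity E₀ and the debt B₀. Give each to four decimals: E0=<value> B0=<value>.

E0=335.0858 B0=157.7734

d₁ = [ln(V₀/D) + (r + σ²/2)T] / (σ√T)
   = [ln(492.8592/169.3513) + (0.0683 + 0.5·0.4929²)·0.9931] / (0.4929·√0.9931)
   = [1.068248 + 0.188466] / 0.491197 = 2.558475
d₂ = d₁ − σ√T = 2.558475 − 0.491197 = 2.067278
N(d₁) = 0.994743,  N(d₂) = 0.980646,  e^(−rT) = 0.934420
E₀ = V₀·N(d₁) − D·e^(−rT)·N(d₂)
   = 492.8592·0.994743 − 169.3513·0.934420·0.980646 = 335.085775
B₀ = V₀ − E₀ = 492.8592 − 335.085775 = 157.773425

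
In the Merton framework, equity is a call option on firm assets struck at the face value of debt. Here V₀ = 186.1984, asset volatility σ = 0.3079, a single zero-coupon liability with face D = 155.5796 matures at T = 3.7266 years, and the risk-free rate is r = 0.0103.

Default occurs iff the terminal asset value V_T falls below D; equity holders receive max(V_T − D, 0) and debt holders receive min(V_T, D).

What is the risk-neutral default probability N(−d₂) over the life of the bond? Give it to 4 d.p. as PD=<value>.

d₁ = [ln(V₀/D) + (r + σ²/2)T] / (σ√T)
   = [ln(186.1984/155.5796) + (0.0103 + 0.5·0.3079²)·3.7266] / (0.3079·√3.7266)
   = [0.179655 + 0.215029] / 0.594383 = 0.664024
d₂ = d₁ − σ√T = 0.664024 − 0.594383 = 0.069642
risk-neutral PD = N(−d₂) = N(-0.069642) = 0.472239

PD=0.4722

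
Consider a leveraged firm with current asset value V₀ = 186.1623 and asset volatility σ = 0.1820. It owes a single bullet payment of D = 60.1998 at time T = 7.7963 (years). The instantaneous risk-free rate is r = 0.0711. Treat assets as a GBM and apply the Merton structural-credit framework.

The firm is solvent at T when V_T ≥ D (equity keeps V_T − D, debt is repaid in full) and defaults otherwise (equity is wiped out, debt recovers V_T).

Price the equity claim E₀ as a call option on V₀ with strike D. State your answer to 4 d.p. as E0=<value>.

d₁ = [ln(V₀/D) + (r + σ²/2)T] / (σ√T)
   = [ln(186.1623/60.1998) + (0.0711 + 0.5·0.1820²)·7.7963] / (0.1820·√7.7963)
   = [1.128950 + 0.683439] / 0.508178 = 3.566447
d₂ = d₁ − σ√T = 3.566447 − 0.508178 = 3.058269
N(d₁) = 0.999819,  N(d₂) = 0.998887,  e^(−rT) = 0.574465
E₀ = V₀·N(d₁) − D·e^(−rT)·N(d₂)
   = 186.1623·0.999819 − 60.1998·0.574465·0.998887 = 151.584462

E0=151.5845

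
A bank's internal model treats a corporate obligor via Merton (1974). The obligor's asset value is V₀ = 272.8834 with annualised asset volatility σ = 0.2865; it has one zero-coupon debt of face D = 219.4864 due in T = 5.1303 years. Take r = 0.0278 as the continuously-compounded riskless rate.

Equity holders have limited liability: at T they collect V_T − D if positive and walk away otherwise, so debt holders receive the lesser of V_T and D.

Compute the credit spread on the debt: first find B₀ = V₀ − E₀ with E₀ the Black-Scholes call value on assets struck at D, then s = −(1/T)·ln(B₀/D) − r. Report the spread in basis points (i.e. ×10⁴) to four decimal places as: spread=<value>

spread=287.2234

d₁ = [ln(V₀/D) + (r + σ²/2)T] / (σ√T)
   = [ln(272.8834/219.4864) + (0.0278 + 0.5·0.2865²)·5.1303] / (0.2865·√5.1303)
   = [0.217754 + 0.353176] / 0.648927 = 0.879806
d₂ = d₁ − σ√T = 0.879806 − 0.648927 = 0.230879
N(d₁) = 0.810518,  N(d₂) = 0.591295,  e^(−rT) = 0.867081
E₀ = V₀·N(d₁) − D·e^(−rT)·N(d₂)
   = 272.8834·0.810518 − 219.4864·0.867081·0.591295 = 108.645872
B₀ = V₀ − E₀ = 272.8834 − 108.645872 = 164.237528
spread = −(1/T)·ln(B₀/D) − r = −(1/5.1303)·ln(164.237528/219.4864) − 0.0278 = 0.02872234
in basis points: 0.02872234 × 10⁴ = 287.2234 bp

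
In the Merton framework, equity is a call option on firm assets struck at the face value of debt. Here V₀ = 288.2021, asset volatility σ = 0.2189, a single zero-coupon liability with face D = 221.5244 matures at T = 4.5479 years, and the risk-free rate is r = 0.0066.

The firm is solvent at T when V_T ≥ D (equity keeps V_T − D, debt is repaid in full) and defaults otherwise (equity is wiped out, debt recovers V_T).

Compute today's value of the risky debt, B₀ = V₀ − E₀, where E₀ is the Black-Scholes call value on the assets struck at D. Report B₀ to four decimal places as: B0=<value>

d₁ = [ln(V₀/D) + (r + σ²/2)T] / (σ√T)
   = [ln(288.2021/221.5244) + (0.0066 + 0.5·0.2189²)·4.5479] / (0.2189·√4.5479)
   = [0.263129 + 0.138977] / 0.466822 = 0.861371
d₂ = d₁ − σ√T = 0.861371 − 0.466822 = 0.394549
N(d₁) = 0.805483,  N(d₂) = 0.653412,  e^(−rT) = 0.970430
E₀ = V₀·N(d₁) − D·e^(−rT)·N(d₂)
   = 288.2021·0.805483 − 221.5244·0.970430·0.653412 = 91.675372
B₀ = V₀ − E₀ = 288.2021 − 91.675372 = 196.526728

B0=196.5267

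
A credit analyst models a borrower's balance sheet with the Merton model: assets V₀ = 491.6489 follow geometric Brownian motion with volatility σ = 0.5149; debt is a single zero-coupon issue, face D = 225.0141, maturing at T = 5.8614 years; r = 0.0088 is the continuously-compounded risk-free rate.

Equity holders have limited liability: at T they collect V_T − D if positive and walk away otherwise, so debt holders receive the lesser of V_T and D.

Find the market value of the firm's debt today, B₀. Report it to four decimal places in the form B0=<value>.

B0=158.9905

d₁ = [ln(V₀/D) + (r + σ²/2)T] / (σ√T)
   = [ln(491.6489/225.0141) + (0.0088 + 0.5·0.5149²)·5.8614] / (0.5149·√5.8614)
   = [0.781602 + 0.828573] / 1.246590 = 1.291664
d₂ = d₁ − σ√T = 1.291664 − 1.246590 = 0.045074
N(d₁) = 0.901763,  N(d₂) = 0.517976,  e^(−rT) = 0.949727
E₀ = V₀·N(d₁) − D·e^(−rT)·N(d₂)
   = 491.6489·0.901763 − 225.0141·0.949727·0.517976 = 332.658389
B₀ = V₀ − E₀ = 491.6489 − 332.658389 = 158.990511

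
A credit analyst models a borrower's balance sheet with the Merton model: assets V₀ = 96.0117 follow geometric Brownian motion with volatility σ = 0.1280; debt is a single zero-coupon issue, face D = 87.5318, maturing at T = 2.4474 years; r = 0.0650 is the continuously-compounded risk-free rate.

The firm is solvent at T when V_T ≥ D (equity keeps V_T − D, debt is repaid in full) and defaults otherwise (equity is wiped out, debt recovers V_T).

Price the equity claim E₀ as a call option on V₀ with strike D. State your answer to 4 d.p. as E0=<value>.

E0=22.1971

d₁ = [ln(V₀/D) + (r + σ²/2)T] / (σ√T)
   = [ln(96.0117/87.5318) + (0.0650 + 0.5·0.1280²)·2.4474] / (0.1280·√2.4474)
   = [0.092468 + 0.179130] / 0.200245 = 1.356326
d₂ = d₁ − σ√T = 1.356326 − 0.200245 = 1.156081
N(d₁) = 0.912502,  N(d₂) = 0.876176,  e^(−rT) = 0.852927
E₀ = V₀·N(d₁) − D·e^(−rT)·N(d₂)
   = 96.0117·0.912502 − 87.5318·0.852927·0.876176 = 22.197125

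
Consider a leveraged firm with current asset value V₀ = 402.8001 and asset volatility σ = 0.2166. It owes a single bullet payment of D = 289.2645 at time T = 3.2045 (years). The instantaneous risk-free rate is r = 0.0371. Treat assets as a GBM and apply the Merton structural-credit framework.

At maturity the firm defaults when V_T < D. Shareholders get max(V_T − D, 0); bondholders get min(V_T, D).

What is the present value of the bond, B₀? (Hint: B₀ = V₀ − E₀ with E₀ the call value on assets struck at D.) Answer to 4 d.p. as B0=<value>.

B0=249.3524

d₁ = [ln(V₀/D) + (r + σ²/2)T] / (σ√T)
   = [ln(402.8001/289.2645) + (0.0371 + 0.5·0.2166²)·3.2045] / (0.2166·√3.2045)
   = [0.331099 + 0.194057] / 0.387738 = 1.354410
d₂ = d₁ − σ√T = 1.354410 − 0.387738 = 0.966671
N(d₁) = 0.912197,  N(d₂) = 0.833146,  e^(−rT) = 0.887908
E₀ = V₀·N(d₁) − D·e^(−rT)·N(d₂)
   = 402.8001·0.912197 − 289.2645·0.887908·0.833146 = 153.447658
B₀ = V₀ − E₀ = 402.8001 − 153.447658 = 249.352442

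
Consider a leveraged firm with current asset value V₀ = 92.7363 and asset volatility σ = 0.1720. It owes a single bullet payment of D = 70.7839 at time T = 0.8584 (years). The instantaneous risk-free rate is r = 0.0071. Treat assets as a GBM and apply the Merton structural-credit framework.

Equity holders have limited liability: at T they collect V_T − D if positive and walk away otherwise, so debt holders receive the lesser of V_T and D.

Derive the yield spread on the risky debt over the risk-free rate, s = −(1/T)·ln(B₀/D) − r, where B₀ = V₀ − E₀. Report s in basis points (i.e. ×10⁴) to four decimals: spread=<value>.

d₁ = [ln(V₀/D) + (r + σ²/2)T] / (σ√T)
   = [ln(92.7363/70.7839) + (0.0071 + 0.5·0.1720²)·0.8584] / (0.1720·√0.8584)
   = [0.270128 + 0.018792] / 0.159358 = 1.813030
d₂ = d₁ − σ√T = 1.813030 − 0.159358 = 1.653672
N(d₁) = 0.965086,  N(d₂) = 0.950903,  e^(−rT) = 0.993924
E₀ = V₀·N(d₁) − D·e^(−rT)·N(d₂)
   = 92.7363·0.965086 − 70.7839·0.993924·0.950903 = 22.598898
B₀ = V₀ − E₀ = 92.7363 − 22.598898 = 70.137402
spread = −(1/T)·ln(B₀/D) − r = −(1/0.8584)·ln(70.137402/70.7839) − 0.0071 = 0.00358893
in basis points: 0.00358893 × 10⁴ = 35.8893 bp

spread=35.8893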